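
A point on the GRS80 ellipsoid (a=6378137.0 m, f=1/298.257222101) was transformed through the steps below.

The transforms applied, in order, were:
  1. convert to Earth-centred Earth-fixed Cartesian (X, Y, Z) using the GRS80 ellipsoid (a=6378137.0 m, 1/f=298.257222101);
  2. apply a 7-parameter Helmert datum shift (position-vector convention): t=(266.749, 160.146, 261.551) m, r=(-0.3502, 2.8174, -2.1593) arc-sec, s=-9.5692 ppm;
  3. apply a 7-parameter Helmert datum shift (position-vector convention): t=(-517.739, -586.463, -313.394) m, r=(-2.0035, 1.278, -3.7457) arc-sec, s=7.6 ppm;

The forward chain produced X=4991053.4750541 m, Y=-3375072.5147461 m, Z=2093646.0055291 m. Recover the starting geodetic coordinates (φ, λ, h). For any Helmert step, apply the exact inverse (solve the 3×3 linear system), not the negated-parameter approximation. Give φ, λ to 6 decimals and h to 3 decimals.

start: X=4991053.4751, Y=-3375072.5147, Z=2093646.0055 m
→ Helmert⁻¹: X=4991581.5823, Y=-3374390.0994, Z=2093941.6367
→ Helmert⁻¹: X=4991369.3242, Y=-3374533.8397, Z=2093762.5692
→ geod (Bowring, a=6378137.000): φ=19.28241700°, λ=-34.06159400°, h=2663.9320 m

φ=19.282417°, λ=-34.061594°, h=2663.932 m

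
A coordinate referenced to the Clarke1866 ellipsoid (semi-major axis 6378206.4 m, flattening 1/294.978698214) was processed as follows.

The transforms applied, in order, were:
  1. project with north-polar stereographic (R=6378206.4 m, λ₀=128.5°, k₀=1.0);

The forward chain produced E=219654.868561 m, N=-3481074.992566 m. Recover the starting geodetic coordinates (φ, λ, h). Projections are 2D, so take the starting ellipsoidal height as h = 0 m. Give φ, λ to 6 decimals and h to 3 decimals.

φ=59.414722°, λ=132.110561°, h=0.000 m

start: E=219654.8686, N=-3481074.9926 m
→ stereo⁻¹: φ=59.41472200°, λ=132.11056100°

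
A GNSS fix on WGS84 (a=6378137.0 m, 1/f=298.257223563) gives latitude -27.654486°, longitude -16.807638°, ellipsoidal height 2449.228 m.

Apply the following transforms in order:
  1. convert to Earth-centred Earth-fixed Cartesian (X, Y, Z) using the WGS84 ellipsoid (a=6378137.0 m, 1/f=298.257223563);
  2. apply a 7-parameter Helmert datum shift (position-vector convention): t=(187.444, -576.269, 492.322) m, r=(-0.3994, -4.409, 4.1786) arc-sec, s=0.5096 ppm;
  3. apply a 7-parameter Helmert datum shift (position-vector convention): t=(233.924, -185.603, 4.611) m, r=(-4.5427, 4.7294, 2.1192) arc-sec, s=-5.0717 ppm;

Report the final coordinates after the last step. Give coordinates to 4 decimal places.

start: φ=-27.654486°, λ=-16.807638°, h=2449.228 m
→ ECEF (a=6378137.000, f=1/298.257223563): X=5414153.9914, Y=-1635417.0378, Z=-2943781.1389
→ Helmert 7p (PV): X=5414440.2501, Y=-1635890.1581, Z=-2943171.4203
→ Helmert 7p (PV): X=5414596.0380, Y=-1636076.6548, Z=-2943240.0003

X=5414596.0380 m, Y=-1636076.6548 m, Z=-2943240.0003 m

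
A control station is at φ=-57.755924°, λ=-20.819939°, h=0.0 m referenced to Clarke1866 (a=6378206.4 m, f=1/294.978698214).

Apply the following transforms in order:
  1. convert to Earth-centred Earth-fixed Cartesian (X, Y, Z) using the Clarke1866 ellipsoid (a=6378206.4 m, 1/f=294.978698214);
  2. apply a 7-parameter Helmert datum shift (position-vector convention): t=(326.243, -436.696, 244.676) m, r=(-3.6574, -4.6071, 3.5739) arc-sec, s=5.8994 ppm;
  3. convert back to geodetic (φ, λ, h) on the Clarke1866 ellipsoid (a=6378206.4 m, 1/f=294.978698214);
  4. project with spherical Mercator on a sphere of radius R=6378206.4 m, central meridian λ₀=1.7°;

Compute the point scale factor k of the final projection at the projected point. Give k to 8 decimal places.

start: φ=-57.755924°, λ=-20.819939°, h=0.000 m
→ ECEF (a=6378206.400, f=1/294.978698214): X=3188468.9388, Y=-1212455.5998, Z=-5371083.4611
→ Helmert 7p (PV): X=3188954.9683, Y=-1212939.4408, Z=-5370777.7548
→ geod (Bowring, a=6378206.400): φ=-57.74970368°, λ=-20.82463265°, h=75.6121 m
→ into merc (λ₀=1.7°): φ=-57.74970368°, λ−λ₀=-22.52463265°
scale k = 1.87399663

1.87399663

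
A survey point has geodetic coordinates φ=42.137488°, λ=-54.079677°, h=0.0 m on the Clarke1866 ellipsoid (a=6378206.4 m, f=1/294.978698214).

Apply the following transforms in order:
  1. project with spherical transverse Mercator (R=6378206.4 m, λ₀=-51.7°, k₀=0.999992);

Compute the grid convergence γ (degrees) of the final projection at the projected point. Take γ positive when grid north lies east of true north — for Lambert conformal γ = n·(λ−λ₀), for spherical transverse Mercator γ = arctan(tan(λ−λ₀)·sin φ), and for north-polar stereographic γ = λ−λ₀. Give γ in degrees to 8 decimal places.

start: φ=42.137488°, λ=-54.079677°, h=0.000 m
→ into tm (λ₀=-51.7°): φ=42.13748800°, λ−λ₀=-2.37967700°
convergence γ = -1.59705863°

-1.59705863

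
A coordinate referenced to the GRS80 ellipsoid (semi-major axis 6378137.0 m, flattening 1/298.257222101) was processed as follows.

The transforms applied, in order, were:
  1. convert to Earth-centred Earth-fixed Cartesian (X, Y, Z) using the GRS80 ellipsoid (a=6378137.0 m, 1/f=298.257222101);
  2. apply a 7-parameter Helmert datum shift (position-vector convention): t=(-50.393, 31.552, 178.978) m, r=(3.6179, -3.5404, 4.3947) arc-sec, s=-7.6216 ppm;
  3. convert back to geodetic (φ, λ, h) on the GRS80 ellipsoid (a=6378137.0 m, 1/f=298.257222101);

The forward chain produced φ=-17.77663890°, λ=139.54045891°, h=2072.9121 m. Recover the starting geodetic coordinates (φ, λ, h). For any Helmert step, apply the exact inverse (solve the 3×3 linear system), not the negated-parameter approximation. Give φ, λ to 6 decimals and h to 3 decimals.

φ=-17.778243°, λ=139.539603°, h=2120.141 m

start: φ=-17.776639°, λ=139.540459°, h=2072.912 m
→ ECEF (a=6378137.000, f=1/298.257222101): X=-4624134.9721, Y=3943740.5968, Z=-1935491.0600
→ Helmert⁻¹: X=-4624069.0197, Y=3943803.6714, Z=-1935674.5965
→ geod (Bowring, a=6378137.000): φ=-17.77824300°, λ=139.53960300°, h=2120.1410 m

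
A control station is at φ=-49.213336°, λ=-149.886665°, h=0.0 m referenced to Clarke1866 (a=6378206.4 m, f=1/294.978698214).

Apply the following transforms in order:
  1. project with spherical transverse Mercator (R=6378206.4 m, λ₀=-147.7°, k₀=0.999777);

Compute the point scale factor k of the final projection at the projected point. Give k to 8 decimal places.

start: φ=-49.213336°, λ=-149.886665°, h=0.000 m
→ into tm (λ₀=-147.7°): φ=-49.21333600°, λ−λ₀=-2.18666500°
scale k = 1.00008770

1.00008770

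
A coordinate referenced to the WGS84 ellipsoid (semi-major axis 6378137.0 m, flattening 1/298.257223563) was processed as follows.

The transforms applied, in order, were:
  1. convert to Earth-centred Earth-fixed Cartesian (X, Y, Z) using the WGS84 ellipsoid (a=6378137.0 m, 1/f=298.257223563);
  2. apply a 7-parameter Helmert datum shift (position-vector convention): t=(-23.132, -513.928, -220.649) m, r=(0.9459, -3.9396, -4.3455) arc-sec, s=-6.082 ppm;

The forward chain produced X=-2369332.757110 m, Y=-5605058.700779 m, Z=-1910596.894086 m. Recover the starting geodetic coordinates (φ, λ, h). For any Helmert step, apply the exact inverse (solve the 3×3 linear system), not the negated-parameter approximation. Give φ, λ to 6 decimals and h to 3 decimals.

start: X=-2369332.7571, Y=-5605058.7008, Z=-1910596.8941 m
→ Helmert⁻¹: X=-2369242.4457, Y=-5604637.5345, Z=-1910316.9102
→ geod (Bowring, a=6378137.000): φ=-17.53978300°, λ=-112.91518700°, h=1453.2090 m

φ=-17.539783°, λ=-112.915187°, h=1453.209 m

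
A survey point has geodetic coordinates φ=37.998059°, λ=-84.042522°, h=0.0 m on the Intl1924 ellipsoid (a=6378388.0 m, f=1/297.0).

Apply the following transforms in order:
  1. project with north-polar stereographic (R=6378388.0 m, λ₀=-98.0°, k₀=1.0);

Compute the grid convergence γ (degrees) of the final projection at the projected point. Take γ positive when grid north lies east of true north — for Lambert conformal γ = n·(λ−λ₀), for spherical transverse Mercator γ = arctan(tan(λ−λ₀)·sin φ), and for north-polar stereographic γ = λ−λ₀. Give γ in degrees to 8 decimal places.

13.95747800

start: φ=37.998059°, λ=-84.042522°, h=0.000 m
→ into stereo (λ₀=-98.0°): φ=37.99805900°, λ−λ₀=13.95747800°
convergence γ = 13.95747800°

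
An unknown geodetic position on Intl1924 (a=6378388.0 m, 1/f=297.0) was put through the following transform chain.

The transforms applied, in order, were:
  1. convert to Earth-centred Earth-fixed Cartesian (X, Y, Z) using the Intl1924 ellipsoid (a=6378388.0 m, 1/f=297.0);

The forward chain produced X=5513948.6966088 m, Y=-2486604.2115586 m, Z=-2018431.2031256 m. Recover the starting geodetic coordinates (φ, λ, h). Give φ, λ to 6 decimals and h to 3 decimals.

start: X=5513948.6966, Y=-2486604.2116, Z=-2018431.2031 m
→ geod (Bowring, a=6378388.000): φ=-18.57002200°, λ=-24.27376300°, h=363.2600 m

φ=-18.570022°, λ=-24.273763°, h=363.260 m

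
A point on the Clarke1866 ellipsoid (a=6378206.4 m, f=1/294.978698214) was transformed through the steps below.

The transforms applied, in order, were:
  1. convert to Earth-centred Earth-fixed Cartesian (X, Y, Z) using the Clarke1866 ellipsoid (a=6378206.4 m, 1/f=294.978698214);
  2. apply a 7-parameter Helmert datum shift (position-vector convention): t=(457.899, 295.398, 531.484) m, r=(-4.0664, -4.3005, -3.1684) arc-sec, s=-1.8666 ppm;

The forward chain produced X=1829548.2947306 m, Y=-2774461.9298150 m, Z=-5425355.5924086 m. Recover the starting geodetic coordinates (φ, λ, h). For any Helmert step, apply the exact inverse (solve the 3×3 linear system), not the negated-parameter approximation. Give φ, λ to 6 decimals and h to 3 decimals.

φ=-58.686991°, λ=-56.607289°, h=341.817 m

start: X=1829548.2947, Y=-2774461.9298, Z=-5425355.5924 m
→ Helmert⁻¹: X=1829023.3018, Y=-2774627.4414, Z=-5425990.0387
→ geod (Bowring, a=6378206.400): φ=-58.68699100°, λ=-56.60728900°, h=341.8170 m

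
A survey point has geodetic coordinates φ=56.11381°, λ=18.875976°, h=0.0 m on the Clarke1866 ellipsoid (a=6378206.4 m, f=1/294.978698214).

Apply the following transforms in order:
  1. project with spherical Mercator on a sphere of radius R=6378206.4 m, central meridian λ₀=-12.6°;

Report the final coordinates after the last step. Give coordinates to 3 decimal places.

E=3503927.746 m, N=7581187.938 m

start: φ=56.113810°, λ=18.875976°, h=0.000 m
→ merc (R=6378206.4, λ₀=-12.6°): E=3503927.7461, N=7581187.9384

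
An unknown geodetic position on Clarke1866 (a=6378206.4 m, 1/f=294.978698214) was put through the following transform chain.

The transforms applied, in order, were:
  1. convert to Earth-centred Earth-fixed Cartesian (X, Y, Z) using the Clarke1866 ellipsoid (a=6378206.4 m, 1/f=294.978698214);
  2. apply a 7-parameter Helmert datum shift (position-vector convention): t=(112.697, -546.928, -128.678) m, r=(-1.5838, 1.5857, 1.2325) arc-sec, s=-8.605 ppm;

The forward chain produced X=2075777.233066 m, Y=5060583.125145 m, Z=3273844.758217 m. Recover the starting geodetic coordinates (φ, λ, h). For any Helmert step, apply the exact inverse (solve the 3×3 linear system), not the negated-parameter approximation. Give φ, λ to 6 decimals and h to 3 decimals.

φ=31.073086°, λ=67.700346°, h=2705.897 m

start: X=2075777.2331, Y=5060583.1251, Z=3273844.7582 m
→ Helmert⁻¹: X=2075687.4693, Y=5061136.0619, Z=3274056.4281
→ geod (Bowring, a=6378206.400): φ=31.07308600°, λ=67.70034600°, h=2705.8970 m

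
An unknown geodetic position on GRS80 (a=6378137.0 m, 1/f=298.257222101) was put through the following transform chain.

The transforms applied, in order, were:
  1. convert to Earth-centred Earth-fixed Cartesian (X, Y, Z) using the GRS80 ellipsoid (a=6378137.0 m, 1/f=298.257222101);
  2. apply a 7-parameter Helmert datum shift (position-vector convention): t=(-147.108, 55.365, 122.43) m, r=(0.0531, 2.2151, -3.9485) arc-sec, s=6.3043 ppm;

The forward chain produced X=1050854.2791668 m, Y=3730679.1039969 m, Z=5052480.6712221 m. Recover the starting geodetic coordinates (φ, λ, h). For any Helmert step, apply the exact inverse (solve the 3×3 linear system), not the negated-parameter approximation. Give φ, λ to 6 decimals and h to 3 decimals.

φ=52.692666°, λ=74.268141°, h=3079.150 m

start: X=1050854.2792, Y=3730679.1040, Z=5052480.6712 m
→ Helmert⁻¹: X=1050869.0890, Y=3730621.6375, Z=5052336.7148
→ geod (Bowring, a=6378137.000): φ=52.69266600°, λ=74.26814100°, h=3079.1500 m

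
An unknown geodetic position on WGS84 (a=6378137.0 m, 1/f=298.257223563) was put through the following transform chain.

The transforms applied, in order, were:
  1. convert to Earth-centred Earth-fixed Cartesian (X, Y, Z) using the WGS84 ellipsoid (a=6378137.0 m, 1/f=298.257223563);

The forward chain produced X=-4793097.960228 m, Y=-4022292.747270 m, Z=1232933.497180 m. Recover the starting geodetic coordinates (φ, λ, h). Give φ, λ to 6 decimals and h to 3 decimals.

start: X=-4793097.9602, Y=-4022292.7473, Z=1232933.4972 m
→ geod (Bowring, a=6378137.000): φ=11.22011000°, λ=-139.99715200°, h=185.3960 m

φ=11.220110°, λ=-139.997152°, h=185.396 m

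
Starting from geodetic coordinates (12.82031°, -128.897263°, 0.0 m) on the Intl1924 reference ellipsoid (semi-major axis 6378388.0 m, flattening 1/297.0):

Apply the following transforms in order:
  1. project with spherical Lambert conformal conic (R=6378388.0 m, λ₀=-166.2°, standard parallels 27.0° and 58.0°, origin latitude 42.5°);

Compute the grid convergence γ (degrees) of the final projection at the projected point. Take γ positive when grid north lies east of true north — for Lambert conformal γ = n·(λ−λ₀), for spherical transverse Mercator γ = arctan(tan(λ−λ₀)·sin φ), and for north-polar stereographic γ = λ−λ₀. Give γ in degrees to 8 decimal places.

start: φ=12.820310°, λ=-128.897263°, h=0.000 m
→ into lcc (λ₀=-166.2°): φ=12.82031000°, λ−λ₀=37.30273700°
convergence γ = 25.52325239°

25.52325239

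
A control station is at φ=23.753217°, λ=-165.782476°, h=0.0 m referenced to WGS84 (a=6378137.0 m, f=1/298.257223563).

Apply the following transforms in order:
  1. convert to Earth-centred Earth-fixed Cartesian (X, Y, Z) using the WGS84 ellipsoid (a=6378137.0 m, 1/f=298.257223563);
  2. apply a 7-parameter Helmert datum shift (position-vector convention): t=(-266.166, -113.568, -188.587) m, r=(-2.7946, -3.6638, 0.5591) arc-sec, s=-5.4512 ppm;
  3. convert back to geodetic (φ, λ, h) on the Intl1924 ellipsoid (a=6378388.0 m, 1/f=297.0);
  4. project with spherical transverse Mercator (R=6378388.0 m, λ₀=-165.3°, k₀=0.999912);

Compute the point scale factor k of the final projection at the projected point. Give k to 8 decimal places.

start: φ=23.753217°, λ=-165.782476°, h=0.000 m
→ ECEF (a=6378137.000, f=1/298.257223563): X=-5662102.1669, Y=-1434574.8970, Z=2553289.7958
→ Helmert 7p (PV): X=-5662378.9320, Y=-1434661.3991, Z=2553006.1536
→ geod (Bowring, a=6378388.000): φ=23.75042688°, λ=-165.78232026°, h=-85.4540 m
→ into tm (λ₀=-165.3°): φ=23.75042688°, λ−λ₀=-0.48232026°
scale k = 0.99994168

0.99994168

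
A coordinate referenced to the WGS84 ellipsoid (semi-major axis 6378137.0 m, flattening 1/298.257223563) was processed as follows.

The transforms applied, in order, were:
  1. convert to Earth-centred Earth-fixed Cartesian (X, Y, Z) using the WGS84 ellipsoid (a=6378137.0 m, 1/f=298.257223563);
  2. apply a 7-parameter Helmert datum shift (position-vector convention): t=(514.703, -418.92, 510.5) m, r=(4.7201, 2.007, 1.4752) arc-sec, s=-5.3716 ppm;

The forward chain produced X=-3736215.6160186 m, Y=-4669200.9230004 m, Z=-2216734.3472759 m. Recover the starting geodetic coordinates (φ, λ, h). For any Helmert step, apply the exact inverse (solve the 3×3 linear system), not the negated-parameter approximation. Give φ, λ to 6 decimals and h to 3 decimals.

φ=-20.468577°, λ=-128.672507°, h=2333.921 m

start: X=-3736215.6160, Y=-4669200.9230, Z=-2216734.3473 m
→ Helmert⁻¹: X=-3736762.2090, Y=-4668831.0942, Z=-2217186.2769
→ geod (Bowring, a=6378137.000): φ=-20.46857700°, λ=-128.67250700°, h=2333.9210 m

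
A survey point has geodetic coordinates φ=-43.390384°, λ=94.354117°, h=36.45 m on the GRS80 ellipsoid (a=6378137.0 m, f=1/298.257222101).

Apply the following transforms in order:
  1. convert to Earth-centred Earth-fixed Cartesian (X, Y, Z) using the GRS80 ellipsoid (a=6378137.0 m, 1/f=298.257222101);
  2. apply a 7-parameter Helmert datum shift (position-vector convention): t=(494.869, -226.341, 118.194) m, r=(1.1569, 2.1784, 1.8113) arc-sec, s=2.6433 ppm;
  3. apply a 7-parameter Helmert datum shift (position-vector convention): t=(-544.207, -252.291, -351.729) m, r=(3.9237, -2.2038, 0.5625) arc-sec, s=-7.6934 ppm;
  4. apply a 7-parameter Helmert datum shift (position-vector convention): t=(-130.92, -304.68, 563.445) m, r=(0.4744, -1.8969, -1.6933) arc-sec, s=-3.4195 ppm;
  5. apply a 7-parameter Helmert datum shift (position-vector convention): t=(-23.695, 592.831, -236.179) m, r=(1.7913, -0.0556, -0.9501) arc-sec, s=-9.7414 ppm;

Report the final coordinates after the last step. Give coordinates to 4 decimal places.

X=-352595.1880 m, Y=4628776.1647 m, Z=-4358810.2405 m

start: φ=-43.390384°, λ=94.354117°, h=36.450 m
→ ECEF (a=6378137.000, f=1/298.257222101): X=-352445.4950, Y=4628895.2224, Z=-4359144.8246
→ Helmert 7p (PV): X=-352038.2439, Y=4628702.4717, Z=-4359008.4682
→ Helmert 7p (PV): X=-352545.7926, Y=4628496.5294, Z=-4359242.3735
→ Helmert 7p (PV): X=-352597.4209, Y=4628188.9424, Z=-4358656.6189
→ Helmert 7p (PV): X=-352595.1880, Y=4628776.1647, Z=-4358810.2405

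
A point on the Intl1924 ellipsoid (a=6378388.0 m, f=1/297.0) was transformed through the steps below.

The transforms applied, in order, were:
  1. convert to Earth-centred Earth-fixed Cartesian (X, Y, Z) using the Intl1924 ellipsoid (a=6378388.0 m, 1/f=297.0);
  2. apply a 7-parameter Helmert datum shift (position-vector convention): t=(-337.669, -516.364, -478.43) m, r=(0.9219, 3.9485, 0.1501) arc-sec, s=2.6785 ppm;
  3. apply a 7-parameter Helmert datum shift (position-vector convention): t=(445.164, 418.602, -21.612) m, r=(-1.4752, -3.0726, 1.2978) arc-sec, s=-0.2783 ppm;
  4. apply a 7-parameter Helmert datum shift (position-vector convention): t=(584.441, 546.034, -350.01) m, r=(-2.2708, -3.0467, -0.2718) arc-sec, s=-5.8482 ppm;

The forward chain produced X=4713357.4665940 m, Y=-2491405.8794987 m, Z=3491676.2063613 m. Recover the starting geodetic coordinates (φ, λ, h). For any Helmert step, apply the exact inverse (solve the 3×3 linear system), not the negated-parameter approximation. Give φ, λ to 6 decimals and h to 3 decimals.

φ=33.407152°, λ=-27.868550°, h=1197.440 m

start: X=4713357.4666, Y=-2491405.8795, Z=3491676.2064 m
→ Helmert⁻¹: X=4712855.4497, Y=-2491998.7202, Z=3491949.5910
→ Helmert⁻¹: X=4712447.9312, Y=-2492472.6400, Z=3491884.1503
→ Helmert⁻¹: X=4712704.3081, Y=-2491937.4212, Z=3492454.5784
→ geod (Bowring, a=6378388.000): φ=33.40715200°, λ=-27.86855000°, h=1197.4400 m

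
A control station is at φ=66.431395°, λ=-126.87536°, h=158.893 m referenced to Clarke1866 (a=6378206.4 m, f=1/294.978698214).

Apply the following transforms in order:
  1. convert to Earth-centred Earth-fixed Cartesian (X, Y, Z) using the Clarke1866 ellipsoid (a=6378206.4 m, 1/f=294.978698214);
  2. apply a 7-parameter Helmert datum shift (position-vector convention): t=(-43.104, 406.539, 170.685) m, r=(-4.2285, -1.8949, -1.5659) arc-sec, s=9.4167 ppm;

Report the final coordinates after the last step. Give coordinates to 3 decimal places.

X=-1534912.570 m, Y=-2045456.611 m, Z=5823557.661 m

start: φ=66.431395°, λ=-126.875360°, h=158.893 m
→ ECEF (a=6378206.400, f=1/294.978698214): X=-1534785.9830, Y=-2045974.9166, Z=5823304.2956
→ Helmert 7p (PV): X=-1534912.5699, Y=-2045456.6113, Z=5823557.6607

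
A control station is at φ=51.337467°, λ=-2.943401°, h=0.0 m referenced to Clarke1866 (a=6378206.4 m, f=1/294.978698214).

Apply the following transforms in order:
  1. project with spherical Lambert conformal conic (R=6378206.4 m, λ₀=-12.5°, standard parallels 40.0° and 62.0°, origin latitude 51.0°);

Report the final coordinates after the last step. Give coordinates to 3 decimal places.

start: φ=51.337467°, λ=-2.943401°, h=0.000 m
→ lcc (R=6378206.4, λ₀=-12.5°): E=650481.6716, N=79358.7624

E=650481.672 m, N=79358.762 m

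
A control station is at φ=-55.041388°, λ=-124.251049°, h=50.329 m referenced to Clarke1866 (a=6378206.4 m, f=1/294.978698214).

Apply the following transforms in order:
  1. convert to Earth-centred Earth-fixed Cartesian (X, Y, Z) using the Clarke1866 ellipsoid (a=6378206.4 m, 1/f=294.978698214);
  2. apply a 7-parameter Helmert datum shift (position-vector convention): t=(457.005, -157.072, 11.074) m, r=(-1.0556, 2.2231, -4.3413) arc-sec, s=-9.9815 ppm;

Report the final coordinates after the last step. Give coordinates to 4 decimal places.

start: φ=-55.041388°, λ=-124.251049°, h=50.329 m
→ ECEF (a=6378206.400, f=1/294.978698214): X=-2061597.9684, Y=-3027743.0065, Z=-5203864.0187
→ Helmert 7p (PV): X=-2061240.1966, Y=-3027853.0981, Z=-5203763.2879

X=-2061240.1966 m, Y=-3027853.0981 m, Z=-5203763.2879 m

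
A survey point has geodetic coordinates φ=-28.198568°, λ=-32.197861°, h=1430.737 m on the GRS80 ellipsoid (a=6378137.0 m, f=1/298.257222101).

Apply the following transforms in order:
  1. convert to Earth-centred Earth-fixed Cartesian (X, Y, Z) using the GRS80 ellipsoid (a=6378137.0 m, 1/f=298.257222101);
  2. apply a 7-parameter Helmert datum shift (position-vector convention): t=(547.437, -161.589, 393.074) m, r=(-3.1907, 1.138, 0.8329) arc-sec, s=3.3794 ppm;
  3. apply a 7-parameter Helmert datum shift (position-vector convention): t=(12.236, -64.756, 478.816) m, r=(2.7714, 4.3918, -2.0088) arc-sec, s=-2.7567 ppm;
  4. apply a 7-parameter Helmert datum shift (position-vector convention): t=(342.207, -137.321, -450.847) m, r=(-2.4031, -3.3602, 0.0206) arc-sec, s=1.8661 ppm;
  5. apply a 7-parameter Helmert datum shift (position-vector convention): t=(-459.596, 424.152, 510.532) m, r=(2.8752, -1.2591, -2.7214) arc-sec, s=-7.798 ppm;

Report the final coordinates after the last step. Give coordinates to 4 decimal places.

X=4761663.5314 m, Y=-2998124.8802 m, Z=-2995667.4247 m

start: φ=-28.198568°, λ=-32.197861°, h=1430.737 m
→ ECEF (a=6378137.000, f=1/298.257222101): X=4761316.1234, Y=-2998112.5474, Z=-2996593.1174
→ Helmert 7p (PV): X=4761875.2244, Y=-2998311.3962, Z=-2996190.0614
→ Helmert 7p (PV): X=4761781.3382, Y=-2998374.0051, Z=-2995844.6612
→ Helmert 7p (PV): X=4762181.5352, Y=-2998551.3491, Z=-2996188.5930
→ Helmert 7p (PV): X=4761663.5314, Y=-2998124.8802, Z=-2995667.4247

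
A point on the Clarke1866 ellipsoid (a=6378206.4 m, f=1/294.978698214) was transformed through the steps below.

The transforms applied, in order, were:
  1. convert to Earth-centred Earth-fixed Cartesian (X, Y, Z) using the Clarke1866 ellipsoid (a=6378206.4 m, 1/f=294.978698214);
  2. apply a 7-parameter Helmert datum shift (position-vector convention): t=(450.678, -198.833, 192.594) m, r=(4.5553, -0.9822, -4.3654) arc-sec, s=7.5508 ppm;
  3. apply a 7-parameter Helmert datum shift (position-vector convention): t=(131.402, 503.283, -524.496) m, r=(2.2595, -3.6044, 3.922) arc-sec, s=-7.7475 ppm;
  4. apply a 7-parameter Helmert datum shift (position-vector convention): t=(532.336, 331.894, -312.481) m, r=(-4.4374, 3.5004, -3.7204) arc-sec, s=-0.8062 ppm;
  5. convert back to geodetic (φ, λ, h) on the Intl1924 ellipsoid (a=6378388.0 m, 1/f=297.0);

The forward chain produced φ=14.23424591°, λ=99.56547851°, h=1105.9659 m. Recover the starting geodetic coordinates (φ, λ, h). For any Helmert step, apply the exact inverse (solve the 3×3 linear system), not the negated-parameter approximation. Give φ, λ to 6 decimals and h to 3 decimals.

φ=14.240898°, λ=99.577693°, h=1032.572 m

start: φ=14.234246°, λ=99.565479°, h=1105.966 m
→ ECEF (a=6378388.000, f=1/297.0): X=-1027772.0599, Y=6098898.5028, Z=1558406.3626
→ Helmert⁻¹: X=-1028441.6780, Y=6098519.4401, Z=1558833.8454
→ Helmert⁻¹: X=-1028437.8487, Y=6098100.0383, Z=1559321.5933
→ Helmert⁻¹: X=-1029002.3982, Y=6098265.4766, Z=1558987.4482
→ geod (Bowring, a=6378206.400): φ=14.24089800°, λ=99.57769300°, h=1032.5720 m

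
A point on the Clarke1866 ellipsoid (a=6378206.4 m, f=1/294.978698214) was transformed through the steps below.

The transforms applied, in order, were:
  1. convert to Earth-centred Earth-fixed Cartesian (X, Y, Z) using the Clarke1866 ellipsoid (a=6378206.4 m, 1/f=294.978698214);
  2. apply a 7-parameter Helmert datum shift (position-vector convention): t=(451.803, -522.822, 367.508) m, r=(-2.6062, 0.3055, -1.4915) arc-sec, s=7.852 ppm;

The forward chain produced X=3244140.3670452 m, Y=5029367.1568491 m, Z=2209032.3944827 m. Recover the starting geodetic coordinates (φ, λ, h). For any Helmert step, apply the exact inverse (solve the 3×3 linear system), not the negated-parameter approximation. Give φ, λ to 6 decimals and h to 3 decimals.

start: X=3244140.3670, Y=5029367.1568, Z=2209032.3945 m
→ Helmert⁻¹: X=3243623.4527, Y=5029846.0315, Z=2208715.9015
→ geod (Bowring, a=6378206.400): φ=20.38275800°, λ=57.18303000°, h=3963.6680 m

φ=20.382758°, λ=57.183030°, h=3963.668 m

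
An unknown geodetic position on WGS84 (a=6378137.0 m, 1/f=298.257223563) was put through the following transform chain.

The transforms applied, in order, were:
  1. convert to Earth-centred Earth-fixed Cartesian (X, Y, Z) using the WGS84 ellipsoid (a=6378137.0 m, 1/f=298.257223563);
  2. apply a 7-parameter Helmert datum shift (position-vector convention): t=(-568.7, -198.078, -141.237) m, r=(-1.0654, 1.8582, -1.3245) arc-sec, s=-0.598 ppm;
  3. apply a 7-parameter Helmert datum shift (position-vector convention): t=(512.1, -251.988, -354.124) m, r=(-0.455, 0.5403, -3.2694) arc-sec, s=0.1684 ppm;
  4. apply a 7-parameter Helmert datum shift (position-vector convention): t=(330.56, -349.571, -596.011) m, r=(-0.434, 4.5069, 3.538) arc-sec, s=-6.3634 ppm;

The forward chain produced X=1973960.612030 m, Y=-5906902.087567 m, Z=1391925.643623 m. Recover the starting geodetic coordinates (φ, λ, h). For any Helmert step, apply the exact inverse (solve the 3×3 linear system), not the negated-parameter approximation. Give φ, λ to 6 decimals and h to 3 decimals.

φ=12.691765°, λ=-71.521683°, h=3994.693 m

start: X=1973960.6120, Y=-5906902.0876, Z=1391925.6436 m
→ Helmert⁻¹: X=1973510.8689, Y=-5906626.8837, Z=1392561.2091
→ Helmert⁻¹: X=1973088.4065, Y=-5906345.6992, Z=1392907.2381
→ Helmert⁻¹: X=1973683.6626, Y=-5906145.6747, Z=1393036.5823
→ geod (Bowring, a=6378137.000): φ=12.69176500°, λ=-71.52168300°, h=3994.6930 m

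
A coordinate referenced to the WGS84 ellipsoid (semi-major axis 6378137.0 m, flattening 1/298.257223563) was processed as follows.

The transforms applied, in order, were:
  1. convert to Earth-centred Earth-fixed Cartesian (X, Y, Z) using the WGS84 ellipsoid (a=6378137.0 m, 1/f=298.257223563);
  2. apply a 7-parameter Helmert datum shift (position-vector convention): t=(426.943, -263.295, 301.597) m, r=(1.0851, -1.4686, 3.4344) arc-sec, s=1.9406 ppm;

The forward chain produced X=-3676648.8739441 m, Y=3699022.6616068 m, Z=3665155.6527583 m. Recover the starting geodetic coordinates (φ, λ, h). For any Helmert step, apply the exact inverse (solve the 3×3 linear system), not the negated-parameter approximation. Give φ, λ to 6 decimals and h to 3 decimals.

φ=35.274287°, λ=134.826177°, h=3639.237 m

start: X=-3676648.8739, Y=3699022.6616, Z=3665155.6528 m
→ Helmert⁻¹: X=-3676980.9916, Y=3699359.2809, Z=3664853.6625
→ geod (Bowring, a=6378137.000): φ=35.27428700°, λ=134.82617700°, h=3639.2370 m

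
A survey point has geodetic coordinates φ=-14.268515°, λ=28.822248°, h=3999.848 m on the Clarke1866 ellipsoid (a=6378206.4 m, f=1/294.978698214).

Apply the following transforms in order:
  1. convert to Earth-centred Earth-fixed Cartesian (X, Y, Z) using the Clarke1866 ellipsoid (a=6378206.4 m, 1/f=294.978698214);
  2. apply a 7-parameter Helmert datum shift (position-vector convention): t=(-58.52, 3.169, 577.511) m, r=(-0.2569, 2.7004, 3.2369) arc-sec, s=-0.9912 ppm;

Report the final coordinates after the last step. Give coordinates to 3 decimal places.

start: φ=-14.268515°, λ=28.822248°, h=3999.848 m
→ ECEF (a=6378206.400, f=1/294.978698214): X=5420196.6218, Y=2982519.6548, Z=-1562680.6058
→ Helmert 7p (PV): X=5420065.4664, Y=2982602.9800, Z=-1562176.2212

X=5420065.466 m, Y=2982602.980 m, Z=-1562176.221 m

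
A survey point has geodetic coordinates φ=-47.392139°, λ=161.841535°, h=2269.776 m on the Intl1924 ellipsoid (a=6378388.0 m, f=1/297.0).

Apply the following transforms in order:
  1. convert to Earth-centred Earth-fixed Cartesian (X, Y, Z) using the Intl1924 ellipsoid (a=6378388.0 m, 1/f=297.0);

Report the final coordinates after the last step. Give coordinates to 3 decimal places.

X=-4111927.931 m, Y=1348630.850 m, Z=-4673145.068 m

start: φ=-47.392139°, λ=161.841535°, h=2269.776 m
→ ECEF (a=6378388.000, f=1/297.0): X=-4111927.9314, Y=1348630.8501, Z=-4673145.0682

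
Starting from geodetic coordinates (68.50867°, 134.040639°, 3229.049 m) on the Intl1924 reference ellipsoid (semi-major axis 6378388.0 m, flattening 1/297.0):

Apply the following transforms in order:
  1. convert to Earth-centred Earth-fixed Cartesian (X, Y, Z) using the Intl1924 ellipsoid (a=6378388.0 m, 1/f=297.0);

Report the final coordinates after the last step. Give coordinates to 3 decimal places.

start: φ=68.508670°, λ=134.040639°, h=3229.049 m
→ ECEF (a=6378388.000, f=1/297.0): X=-1630032.4754, Y=1685553.8690, Z=5915254.7718

X=-1630032.475 m, Y=1685553.869 m, Z=5915254.772 m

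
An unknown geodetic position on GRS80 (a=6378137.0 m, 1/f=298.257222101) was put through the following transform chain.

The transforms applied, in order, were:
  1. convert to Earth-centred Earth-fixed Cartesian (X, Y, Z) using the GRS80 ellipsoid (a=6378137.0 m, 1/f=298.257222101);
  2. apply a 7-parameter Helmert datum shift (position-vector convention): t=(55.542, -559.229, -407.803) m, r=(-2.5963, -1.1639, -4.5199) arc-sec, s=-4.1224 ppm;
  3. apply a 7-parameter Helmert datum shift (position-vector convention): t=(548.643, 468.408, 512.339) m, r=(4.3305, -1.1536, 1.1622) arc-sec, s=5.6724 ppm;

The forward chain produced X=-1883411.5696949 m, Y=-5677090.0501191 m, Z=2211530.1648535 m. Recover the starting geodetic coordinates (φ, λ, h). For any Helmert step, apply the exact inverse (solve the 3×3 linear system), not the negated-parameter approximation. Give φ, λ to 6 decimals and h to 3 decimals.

φ=20.416159°, λ=-108.358264°, h=1601.665 m

start: X=-1883411.5697, Y=-5677090.0501, Z=2211530.1649 m
→ Helmert⁻¹: X=-1883969.1494, Y=-5677469.2152, Z=2211135.0185
→ Helmert⁻¹: X=-1883895.5786, Y=-5677002.5073, Z=2211491.1111
→ geod (Bowring, a=6378137.000): φ=20.41615900°, λ=-108.35826400°, h=1601.6650 m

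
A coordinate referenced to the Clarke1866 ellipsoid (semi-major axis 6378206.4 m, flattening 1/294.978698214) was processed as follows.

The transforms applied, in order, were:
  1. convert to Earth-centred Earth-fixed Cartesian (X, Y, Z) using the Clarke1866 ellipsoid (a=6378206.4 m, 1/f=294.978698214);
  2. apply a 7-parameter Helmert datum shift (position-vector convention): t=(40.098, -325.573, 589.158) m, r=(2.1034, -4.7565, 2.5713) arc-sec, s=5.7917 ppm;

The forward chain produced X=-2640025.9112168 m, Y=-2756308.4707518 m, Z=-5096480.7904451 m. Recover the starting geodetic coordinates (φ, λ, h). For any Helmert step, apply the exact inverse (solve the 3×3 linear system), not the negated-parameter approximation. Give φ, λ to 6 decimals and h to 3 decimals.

start: X=-2640025.9112, Y=-2756308.4708, Z=-5096480.7904 m
→ Helmert⁻¹: X=-2640202.6115, Y=-2755985.9997, Z=-5096951.4401
→ geod (Bowring, a=6378206.400): φ=-53.36082800°, λ=-133.77082100°, h=3172.3570 m

φ=-53.360828°, λ=-133.770821°, h=3172.357 m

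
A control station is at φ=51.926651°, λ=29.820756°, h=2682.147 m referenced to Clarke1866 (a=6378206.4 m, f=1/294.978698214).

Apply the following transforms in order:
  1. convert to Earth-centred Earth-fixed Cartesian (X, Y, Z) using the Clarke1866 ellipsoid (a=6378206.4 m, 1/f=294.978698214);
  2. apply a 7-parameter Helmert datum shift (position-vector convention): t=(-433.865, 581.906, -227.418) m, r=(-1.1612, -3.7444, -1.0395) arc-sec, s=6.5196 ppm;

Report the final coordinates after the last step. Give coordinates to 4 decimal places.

start: φ=51.926651°, λ=29.820756°, h=2682.147 m
→ ECEF (a=6378206.400, f=1/294.978698214): X=3421042.1434, Y=1960895.4418, Z=4999682.2315
→ Helmert 7p (PV): X=3420549.7029, Y=1961501.0378, Z=4999538.4740

X=3420549.7029 m, Y=1961501.0378 m, Z=4999538.4740 m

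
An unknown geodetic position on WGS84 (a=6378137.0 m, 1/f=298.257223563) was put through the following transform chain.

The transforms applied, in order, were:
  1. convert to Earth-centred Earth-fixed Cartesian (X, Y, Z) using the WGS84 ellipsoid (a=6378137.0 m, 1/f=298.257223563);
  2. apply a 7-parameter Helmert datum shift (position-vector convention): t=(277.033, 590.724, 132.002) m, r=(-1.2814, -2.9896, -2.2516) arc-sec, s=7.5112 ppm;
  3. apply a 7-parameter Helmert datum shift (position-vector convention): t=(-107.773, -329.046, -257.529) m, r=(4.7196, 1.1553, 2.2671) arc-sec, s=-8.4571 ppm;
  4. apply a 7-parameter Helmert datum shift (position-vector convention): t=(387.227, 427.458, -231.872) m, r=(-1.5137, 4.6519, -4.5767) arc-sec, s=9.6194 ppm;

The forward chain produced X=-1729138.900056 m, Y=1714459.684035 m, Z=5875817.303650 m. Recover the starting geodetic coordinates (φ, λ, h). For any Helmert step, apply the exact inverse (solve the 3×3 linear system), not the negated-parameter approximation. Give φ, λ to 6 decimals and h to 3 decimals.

φ=67.627071°, λ=135.266651°, h=754.672 m

start: X=-1729138.9001, Y=1714459.6840, Z=5875817.3036 m
→ Helmert⁻¹: X=-1729680.0407, Y=1713934.2378, Z=5875966.2205
→ Helmert⁻¹: X=-1729600.9644, Y=1714431.2475, Z=5876224.5298
→ Helmert⁻¹: X=-1729798.5438, Y=1713772.2634, Z=5876084.1099
→ geod (Bowring, a=6378137.000): φ=67.62707100°, λ=135.26665100°, h=754.6720 m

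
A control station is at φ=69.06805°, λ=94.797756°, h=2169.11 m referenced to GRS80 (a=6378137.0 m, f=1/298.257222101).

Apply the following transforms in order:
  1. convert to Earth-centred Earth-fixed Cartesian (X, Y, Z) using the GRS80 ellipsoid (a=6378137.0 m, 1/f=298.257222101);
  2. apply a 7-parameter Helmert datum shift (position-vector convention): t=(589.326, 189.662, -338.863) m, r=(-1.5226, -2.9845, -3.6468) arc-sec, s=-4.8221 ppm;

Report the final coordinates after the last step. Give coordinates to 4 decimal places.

X=-190662.3995 m, Y=2278319.6159 m, Z=5936327.9505 m

start: φ=69.068050°, λ=94.797756°, h=2169.110 m
→ ECEF (a=6378137.000, f=1/298.257222101): X=-191207.0249, Y=2278093.7352, Z=5936715.0238
→ Helmert 7p (PV): X=-190662.3995, Y=2278319.6159, Z=5936327.9505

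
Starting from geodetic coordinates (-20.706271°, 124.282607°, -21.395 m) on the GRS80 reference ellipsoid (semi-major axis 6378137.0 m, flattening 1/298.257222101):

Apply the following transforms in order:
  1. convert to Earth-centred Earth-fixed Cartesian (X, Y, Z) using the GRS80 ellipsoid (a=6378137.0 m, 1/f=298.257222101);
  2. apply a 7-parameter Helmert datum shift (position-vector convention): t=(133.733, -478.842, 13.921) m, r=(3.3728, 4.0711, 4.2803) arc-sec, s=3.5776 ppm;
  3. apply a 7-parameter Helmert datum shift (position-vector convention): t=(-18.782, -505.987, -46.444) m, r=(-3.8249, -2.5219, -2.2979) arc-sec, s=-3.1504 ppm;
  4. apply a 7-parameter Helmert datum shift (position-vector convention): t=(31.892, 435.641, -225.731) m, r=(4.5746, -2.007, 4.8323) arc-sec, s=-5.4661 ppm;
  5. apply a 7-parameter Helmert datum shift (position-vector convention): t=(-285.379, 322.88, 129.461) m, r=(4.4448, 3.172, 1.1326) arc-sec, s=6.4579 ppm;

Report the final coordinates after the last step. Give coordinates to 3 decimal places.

X=-3362339.559 m, Y=4931433.104 m, Z=-2240880.373 m

start: φ=-20.706271°, λ=124.282607°, h=-21.395 m
→ ECEF (a=6378137.000, f=1/298.257222101): X=-3361976.7645, Y=4931688.8577, Z=-2240997.4521
→ Helmert 7p (PV): X=-3362001.6308, Y=4931194.5375, Z=-2240844.5498
→ Helmert 7p (PV): X=-3361927.4876, Y=4930668.9164, Z=-2241016.4817
→ Helmert 7p (PV): X=-3361970.9269, Y=4931048.5459, Z=-2241153.3220
→ Helmert 7p (PV): X=-3362339.5590, Y=4931433.1043, Z=-2240880.3726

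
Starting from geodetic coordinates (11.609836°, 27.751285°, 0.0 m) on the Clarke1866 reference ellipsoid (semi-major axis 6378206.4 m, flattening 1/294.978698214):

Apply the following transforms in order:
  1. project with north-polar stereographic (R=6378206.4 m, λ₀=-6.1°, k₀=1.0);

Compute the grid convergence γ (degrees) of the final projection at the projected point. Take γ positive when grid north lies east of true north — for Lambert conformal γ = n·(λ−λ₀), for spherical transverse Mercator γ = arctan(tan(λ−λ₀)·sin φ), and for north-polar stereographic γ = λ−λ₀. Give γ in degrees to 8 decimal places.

start: φ=11.609836°, λ=27.751285°, h=0.000 m
→ into stereo (λ₀=-6.1°): φ=11.60983600°, λ−λ₀=33.85128500°
convergence γ = 33.85128500°

33.85128500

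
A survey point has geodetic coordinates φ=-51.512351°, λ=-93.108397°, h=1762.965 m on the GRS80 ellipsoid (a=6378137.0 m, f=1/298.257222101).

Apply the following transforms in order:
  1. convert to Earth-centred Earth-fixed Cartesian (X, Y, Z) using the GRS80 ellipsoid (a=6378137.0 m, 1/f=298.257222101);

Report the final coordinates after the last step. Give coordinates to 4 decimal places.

start: φ=-51.512351°, λ=-93.108397°, h=1762.965 m
→ ECEF (a=6378137.000, f=1/298.257222101): X=-215744.0010, Y=-3972816.5120, Z=-4970597.7152

X=-215744.0010 m, Y=-3972816.5120 m, Z=-4970597.7152 m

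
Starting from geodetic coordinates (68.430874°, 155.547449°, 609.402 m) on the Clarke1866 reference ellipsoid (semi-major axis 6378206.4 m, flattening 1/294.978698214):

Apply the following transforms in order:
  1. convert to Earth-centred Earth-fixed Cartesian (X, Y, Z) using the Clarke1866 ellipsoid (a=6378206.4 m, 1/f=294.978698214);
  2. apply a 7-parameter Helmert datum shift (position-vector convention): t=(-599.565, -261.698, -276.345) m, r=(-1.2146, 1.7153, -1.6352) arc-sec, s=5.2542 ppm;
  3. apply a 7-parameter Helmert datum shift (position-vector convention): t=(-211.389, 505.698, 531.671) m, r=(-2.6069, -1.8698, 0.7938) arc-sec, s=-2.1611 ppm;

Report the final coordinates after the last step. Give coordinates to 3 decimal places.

start: φ=68.430874°, λ=155.547449°, h=609.402 m
→ ECEF (a=6378206.400, f=1/294.978698214): X=-2140941.0800, Y=973542.6390, Z=5909308.5986
→ Helmert 7p (PV): X=-2141495.0338, Y=973337.8263, Z=5909075.3737
→ Helmert 7p (PV): X=-2141759.1066, Y=973907.8618, Z=5909562.5603

X=-2141759.107 m, Y=973907.862 m, Z=5909562.560 m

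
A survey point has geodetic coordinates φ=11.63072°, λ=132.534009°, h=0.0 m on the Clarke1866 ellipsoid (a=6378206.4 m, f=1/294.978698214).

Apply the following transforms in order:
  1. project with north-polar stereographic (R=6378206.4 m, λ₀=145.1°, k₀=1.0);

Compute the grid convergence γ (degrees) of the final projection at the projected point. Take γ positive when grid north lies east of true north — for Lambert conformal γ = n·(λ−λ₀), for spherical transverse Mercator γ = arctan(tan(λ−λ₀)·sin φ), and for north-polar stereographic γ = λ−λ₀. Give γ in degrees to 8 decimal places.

start: φ=11.630720°, λ=132.534009°, h=0.000 m
→ into stereo (λ₀=145.1°): φ=11.63072000°, λ−λ₀=-12.56599100°
convergence γ = -12.56599100°

-12.56599100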